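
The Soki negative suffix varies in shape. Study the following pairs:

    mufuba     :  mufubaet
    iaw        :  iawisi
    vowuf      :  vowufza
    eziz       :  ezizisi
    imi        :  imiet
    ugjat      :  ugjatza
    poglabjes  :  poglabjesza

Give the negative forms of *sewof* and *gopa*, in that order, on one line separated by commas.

The alternation tracks the final sound of the stem — -za when the stem ends in a voiceless consonant (*vowuf*, *ugjat*, *poglabjes*); -isi when the stem ends in a voiced consonant (*iaw*, *eziz*); -et when the stem ends in a vowel (*mufuba*, *imi*).
*sewof*: final sound = /f/, a voiceless consonant → -za → *sewofza*.
*gopa*: final sound = /a/, a vowel → -et → *gopaet*.

sewofza, gopaet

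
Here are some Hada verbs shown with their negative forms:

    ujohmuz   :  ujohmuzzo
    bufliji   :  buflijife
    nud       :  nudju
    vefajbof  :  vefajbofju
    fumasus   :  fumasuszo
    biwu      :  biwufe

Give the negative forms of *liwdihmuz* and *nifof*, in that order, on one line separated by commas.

Looking at the final sound of each stem: -zo when the stem ends in a sibilant (*ujohmuz*, *fumasus*); -ju when the stem ends in a non-sibilant consonant (*nud*, *vefajbof*); -fe when the stem ends in a vowel (*bufliji*, *biwu*).
*liwdihmuz*: final sound = /z/, a sibilant → -zo → *liwdihmuzzo*.
*nifof*: final sound = /f/, a non-sibilant consonant → -ju → *nifofju*.

liwdihmuzzo, nifofju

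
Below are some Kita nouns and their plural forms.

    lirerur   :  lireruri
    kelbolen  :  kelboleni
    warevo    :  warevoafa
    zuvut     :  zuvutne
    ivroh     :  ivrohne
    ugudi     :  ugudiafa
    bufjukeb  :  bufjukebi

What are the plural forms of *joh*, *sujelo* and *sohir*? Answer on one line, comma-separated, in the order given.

johne, sujeloafa, sohiri

The suffix is conditioned by the final sound: -ne when the stem ends in a voiceless consonant (*zuvut*, *ivroh*); -i when the stem ends in a voiced consonant (*lirerur*, *kelbolen*, *bufjukeb*); -afa when the stem ends in a vowel (*warevo*, *ugudi*).
Since the final sound of *joh* is /h/ (a voiceless consonant), it takes -ne, giving *johne*.
*sujelo*: final sound = /o/, a vowel → -afa → *sujeloafa*.
The final sound of *sohir* is /r/, which is a voiced consonant, so the suffix is -i, giving *sohiri*.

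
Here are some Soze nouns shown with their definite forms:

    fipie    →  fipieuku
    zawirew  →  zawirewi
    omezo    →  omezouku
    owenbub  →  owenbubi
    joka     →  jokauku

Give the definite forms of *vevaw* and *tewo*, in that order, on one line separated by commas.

Looking at the final sound of each stem: -i when the stem ends in a consonant (*zawirew*, *owenbub*); -uku when the stem ends in a vowel (*fipie*, *omezo*, *joka*).
Since the final sound of *vevaw* is /w/ (a consonant), it takes -i, giving *vevawi*.
*tewo*: final sound = /o/, a vowel → -uku → *tewouku*.

vevawi, tewouku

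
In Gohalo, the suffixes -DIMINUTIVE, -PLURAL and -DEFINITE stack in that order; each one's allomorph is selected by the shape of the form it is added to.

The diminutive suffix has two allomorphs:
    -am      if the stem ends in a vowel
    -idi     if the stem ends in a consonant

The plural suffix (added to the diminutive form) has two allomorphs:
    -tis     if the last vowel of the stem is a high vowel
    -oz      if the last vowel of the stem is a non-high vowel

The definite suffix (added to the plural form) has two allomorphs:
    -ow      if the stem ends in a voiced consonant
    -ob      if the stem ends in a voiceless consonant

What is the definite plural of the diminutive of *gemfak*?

The final sound of *gemfak* is /k/, which is a consonant, so the diminutive suffix is -idi, giving *gemfakidi*.
The diminutive form *gemfakidi* — last vowel /i/ (a high vowel) → -tis → *gemfakiditis*.
The plural form *gemfakiditis*: final consonant = /s/, voiceless → -ob → *gemfakiditisob*.

gemfakiditisob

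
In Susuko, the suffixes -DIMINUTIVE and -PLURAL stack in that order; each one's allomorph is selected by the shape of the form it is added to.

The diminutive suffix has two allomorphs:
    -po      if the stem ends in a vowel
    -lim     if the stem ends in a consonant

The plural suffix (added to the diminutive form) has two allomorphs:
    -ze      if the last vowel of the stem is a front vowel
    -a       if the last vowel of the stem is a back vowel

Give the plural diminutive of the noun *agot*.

The final sound of *agot* is /t/, which is a consonant, so the diminutive suffix is -lim, giving *agotlim*.
The diminutive form *agotlim*: last vowel = /i/, a front vowel → -ze → *agotlimze*.

agotlimze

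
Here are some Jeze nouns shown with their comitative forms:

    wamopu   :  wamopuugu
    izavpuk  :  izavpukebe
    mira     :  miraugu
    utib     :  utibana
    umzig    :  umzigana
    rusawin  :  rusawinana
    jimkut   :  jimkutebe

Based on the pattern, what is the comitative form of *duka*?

The suffix is conditioned by the final sound: -ebe when the stem ends in a voiceless consonant (*izavpuk*, *jimkut*); -ana when the stem ends in a voiced consonant (*utib*, *umzig*, *rusawin*); -ugu when the stem ends in a vowel (*wamopu*, *mira*).
*duka* — final sound /a/ (a vowel) → -ugu → *dukaugu*.

dukaugu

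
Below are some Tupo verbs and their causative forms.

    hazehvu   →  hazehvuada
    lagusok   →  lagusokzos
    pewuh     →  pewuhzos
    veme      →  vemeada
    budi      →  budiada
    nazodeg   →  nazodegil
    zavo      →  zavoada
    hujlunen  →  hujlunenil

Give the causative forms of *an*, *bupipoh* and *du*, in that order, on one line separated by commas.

Looking at the final sound of each stem: -zos when the stem ends in a voiceless consonant (*lagusok*, *pewuh*); -il when the stem ends in a voiced consonant (*nazodeg*, *hujlunen*); -ada when the stem ends in a vowel (*hazehvu*, *veme*, *budi*, *zavo*).
Since the final sound of *an* is /n/ (a voiced consonant), it takes -il, giving *anil*.
Since the final sound of *bupipoh* is /h/ (a voiceless consonant), it takes -zos, giving *bupipohzos*.
The final sound of *du* is /u/, which is a vowel, so the suffix is -ada, giving *duada*.

anil, bupipohzos, duada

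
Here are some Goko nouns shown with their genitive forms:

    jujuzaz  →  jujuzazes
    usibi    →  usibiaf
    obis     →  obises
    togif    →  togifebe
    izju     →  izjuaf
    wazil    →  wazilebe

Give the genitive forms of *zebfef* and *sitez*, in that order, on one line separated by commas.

Looking at the final sound of each stem: -es when the stem ends in a sibilant (*jujuzaz*, *obis*); -ebe when the stem ends in a non-sibilant consonant (*togif*, *wazil*); -af when the stem ends in a vowel (*usibi*, *izju*).
Since the final sound of *zebfef* is /f/ (a non-sibilant consonant), it takes -ebe, giving *zebfefebe*.
Since the final sound of *sitez* is /z/ (a sibilant), it takes -es, giving *sitezes*.

zebfefebe, sitezes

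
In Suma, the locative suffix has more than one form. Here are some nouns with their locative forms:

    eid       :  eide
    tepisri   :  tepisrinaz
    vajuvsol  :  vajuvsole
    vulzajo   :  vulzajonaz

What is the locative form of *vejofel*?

vejofele

Looking at the final sound of each stem: -e when the stem ends in a consonant (*eid*, *vajuvsol*); -naz when the stem ends in a vowel (*tepisri*, *vulzajo*).
Since the final sound of *vejofel* is /l/ (a consonant), it takes -e, giving *vejofele*.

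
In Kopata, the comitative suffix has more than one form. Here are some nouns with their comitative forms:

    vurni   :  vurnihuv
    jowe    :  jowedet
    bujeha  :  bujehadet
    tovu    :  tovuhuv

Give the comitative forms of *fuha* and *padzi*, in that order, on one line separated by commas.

fuhadet, padzihuv

The suffix is conditioned by the last vowel: -huv when the last vowel of the stem is a high vowel (*vurni*, *tovu*); -det when the last vowel of the stem is a non-high vowel (*jowe*, *bujeha*).
The last vowel of *fuha* is /a/, which is a non-high vowel, so the suffix is -det, giving *fuhadet*.
*padzi* — last vowel /i/ (a high vowel) → -huv → *padzihuv*.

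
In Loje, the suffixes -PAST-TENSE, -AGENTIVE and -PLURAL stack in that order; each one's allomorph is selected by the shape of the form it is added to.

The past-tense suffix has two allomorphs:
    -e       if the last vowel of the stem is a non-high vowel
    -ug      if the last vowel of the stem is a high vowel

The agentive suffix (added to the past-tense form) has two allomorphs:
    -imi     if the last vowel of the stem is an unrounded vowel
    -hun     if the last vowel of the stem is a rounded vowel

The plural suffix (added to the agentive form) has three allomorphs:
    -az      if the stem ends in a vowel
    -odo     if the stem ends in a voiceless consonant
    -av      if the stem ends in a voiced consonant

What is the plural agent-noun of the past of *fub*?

*fub* — last vowel /u/ (a high vowel) → -ug → *fubug*.
The past-tense form *fubug* — last vowel /u/ (a rounded vowel) → -hun → *fubughun*.
The agentive form *fubughun* — final sound /n/ (a voiced consonant) → -av → *fubughunav*.

fubughunav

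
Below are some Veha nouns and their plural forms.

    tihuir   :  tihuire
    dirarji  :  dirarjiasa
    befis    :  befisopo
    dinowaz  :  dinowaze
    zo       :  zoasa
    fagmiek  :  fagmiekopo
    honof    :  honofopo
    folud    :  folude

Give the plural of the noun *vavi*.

The suffix is conditioned by the final sound: -opo when the stem ends in a voiceless consonant (*befis*, *fagmiek*, *honof*); -e when the stem ends in a voiced consonant (*tihuir*, *dinowaz*, *folud*); -asa when the stem ends in a vowel (*dirarji*, *zo*).
*vavi* — final sound /i/ (a vowel) → -asa → *vaviasa*.

vaviasa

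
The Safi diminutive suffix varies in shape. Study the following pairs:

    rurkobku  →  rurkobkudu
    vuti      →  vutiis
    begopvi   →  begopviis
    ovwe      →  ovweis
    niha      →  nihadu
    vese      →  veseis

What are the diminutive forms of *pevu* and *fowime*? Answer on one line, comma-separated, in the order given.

Looking at the last vowel of each stem: -is when the last vowel of the stem is a front vowel (*vuti*, *begopvi*, *ovwe*, *vese*); -du when the last vowel of the stem is a back vowel (*rurkobku*, *niha*).
*pevu*: last vowel = /u/, a back vowel → -du → *pevudu*.
The last vowel of *fowime* is /e/, which is a front vowel, so the suffix is -is, giving *fowimeis*.

pevudu, fowimeis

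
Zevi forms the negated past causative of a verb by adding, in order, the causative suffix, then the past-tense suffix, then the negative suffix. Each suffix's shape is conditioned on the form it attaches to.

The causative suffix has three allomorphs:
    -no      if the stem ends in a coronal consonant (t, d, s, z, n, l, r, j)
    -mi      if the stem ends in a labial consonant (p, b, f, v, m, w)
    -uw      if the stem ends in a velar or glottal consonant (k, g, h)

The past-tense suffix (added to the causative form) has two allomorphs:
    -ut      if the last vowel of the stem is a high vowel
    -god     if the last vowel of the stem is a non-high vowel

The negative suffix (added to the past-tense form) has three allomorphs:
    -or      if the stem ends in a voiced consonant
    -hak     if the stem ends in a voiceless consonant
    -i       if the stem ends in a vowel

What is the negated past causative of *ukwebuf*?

The final consonant of *ukwebuf* is /f/, which is labial, so the causative suffix is -mi, giving *ukwebufmi*.
The causative form *ukwebufmi* — last vowel /i/ (a high vowel) → -ut → *ukwebufmiut*.
Since the final sound of the past-tense form *ukwebufmiut* is /t/ (a voiceless consonant), it takes -hak, giving *ukwebufmiuthak*.

ukwebufmiuthak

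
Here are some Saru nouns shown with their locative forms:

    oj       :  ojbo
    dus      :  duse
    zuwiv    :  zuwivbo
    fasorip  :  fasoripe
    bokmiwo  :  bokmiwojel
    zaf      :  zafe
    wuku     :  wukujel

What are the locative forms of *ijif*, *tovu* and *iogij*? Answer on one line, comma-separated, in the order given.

The pattern is voicing of the final sound: -e when the stem ends in a voiceless consonant (*dus*, *fasorip*, *zaf*); -bo when the stem ends in a voiced consonant (*oj*, *zuwiv*); -jel when the stem ends in a vowel (*bokmiwo*, *wuku*).
*ijif* — final sound /f/ (a voiceless consonant) → -e → *ijife*.
*tovu* — final sound /u/ (a vowel) → -jel → *tovujel*.
*iogij*: final sound = /j/, a voiced consonant → -bo → *iogijbo*.

ijife, tovujel, iogijbo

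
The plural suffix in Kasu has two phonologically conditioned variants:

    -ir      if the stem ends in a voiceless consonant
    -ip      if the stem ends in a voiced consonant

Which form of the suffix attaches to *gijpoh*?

Since the final consonant of *gijpoh* is /h/ (voiceless), it takes -ir.

-ir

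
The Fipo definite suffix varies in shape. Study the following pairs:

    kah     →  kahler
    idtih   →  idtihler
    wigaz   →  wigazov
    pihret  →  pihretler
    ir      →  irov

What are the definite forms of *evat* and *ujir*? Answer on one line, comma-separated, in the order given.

evatler, ujirov

The alternation tracks the final consonant of the stem — -ler when the stem ends in a voiceless consonant (*kah*, *idtih*, *pihret*); -ov when the stem ends in a voiced consonant (*wigaz*, *ir*).
Since the final consonant of *evat* is /t/ (voiceless), it takes -ler, giving *evatler*.
Since the final consonant of *ujir* is /r/ (voiced), it takes -ov, giving *ujirov*.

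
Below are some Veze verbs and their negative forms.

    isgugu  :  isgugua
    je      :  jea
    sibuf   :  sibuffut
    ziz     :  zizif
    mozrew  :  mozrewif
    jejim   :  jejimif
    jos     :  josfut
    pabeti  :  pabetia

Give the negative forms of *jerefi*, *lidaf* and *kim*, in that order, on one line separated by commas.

jerefia, lidaffut, kimif

The pattern is voicing of the final sound: -fut when the stem ends in a voiceless consonant (*sibuf*, *jos*); -if when the stem ends in a voiced consonant (*ziz*, *mozrew*, *jejim*); -a when the stem ends in a vowel (*isgugu*, *je*, *pabeti*).
*jerefi*: final sound = /i/, a vowel → -a → *jerefia*.
*lidaf*: final sound = /f/, a voiceless consonant → -fut → *lidaffut*.
*kim*: final sound = /m/, a voiced consonant → -if → *kimif*.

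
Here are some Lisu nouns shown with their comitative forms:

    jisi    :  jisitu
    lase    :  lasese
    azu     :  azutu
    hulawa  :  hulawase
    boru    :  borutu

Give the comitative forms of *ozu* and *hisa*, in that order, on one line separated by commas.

The pattern is height harmony: -tu when the last vowel of the stem is a high vowel (*jisi*, *azu*, *boru*); -se when the last vowel of the stem is a non-high vowel (*lase*, *hulawa*).
*ozu* — last vowel /u/ (a high vowel) → -tu → *ozutu*.
*hisa* — last vowel /a/ (a non-high vowel) → -se → *hisase*.

ozutu, hisase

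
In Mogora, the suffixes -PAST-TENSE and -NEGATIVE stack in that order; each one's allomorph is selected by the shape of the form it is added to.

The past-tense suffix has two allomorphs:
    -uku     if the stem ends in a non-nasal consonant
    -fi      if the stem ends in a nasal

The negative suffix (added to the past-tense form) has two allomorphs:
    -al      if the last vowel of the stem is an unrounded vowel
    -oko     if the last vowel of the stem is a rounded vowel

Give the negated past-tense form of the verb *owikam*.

owikamfial

*owikam*: final consonant = /m/, a nasal → -fi → *owikamfi*.
Since the last vowel of the past-tense form *owikamfi* is /i/ (an unrounded vowel), it takes -al, giving *owikamfial*.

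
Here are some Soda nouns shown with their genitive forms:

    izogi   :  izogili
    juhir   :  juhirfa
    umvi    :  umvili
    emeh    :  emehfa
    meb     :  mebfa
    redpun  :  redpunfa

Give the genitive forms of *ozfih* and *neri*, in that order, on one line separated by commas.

The pattern is consonant vs. vowel: -fa when the stem ends in a consonant (*juhir*, *emeh*, *meb*, *redpun*); -li when the stem ends in a vowel (*izogi*, *umvi*).
Since the final sound of *ozfih* is /h/ (a consonant), it takes -fa, giving *ozfihfa*.
The final sound of *neri* is /i/, which is a vowel, so the suffix is -li, giving *nerili*.

ozfihfa, nerili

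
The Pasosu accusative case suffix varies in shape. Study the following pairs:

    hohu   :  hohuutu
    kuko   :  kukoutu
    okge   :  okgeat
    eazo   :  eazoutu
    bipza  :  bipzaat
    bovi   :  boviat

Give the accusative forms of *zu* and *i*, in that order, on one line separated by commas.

Looking at the last vowel of each stem: -utu when the last vowel of the stem is a rounded vowel (*hohu*, *kuko*, *eazo*); -at when the last vowel of the stem is an unrounded vowel (*okge*, *bipza*, *bovi*).
The last vowel of *zu* is /u/, which is a rounded vowel, so the suffix is -utu, giving *zuutu*.
*i*: last vowel = /i/, an unrounded vowel → -at → *iat*.

zuutu, iat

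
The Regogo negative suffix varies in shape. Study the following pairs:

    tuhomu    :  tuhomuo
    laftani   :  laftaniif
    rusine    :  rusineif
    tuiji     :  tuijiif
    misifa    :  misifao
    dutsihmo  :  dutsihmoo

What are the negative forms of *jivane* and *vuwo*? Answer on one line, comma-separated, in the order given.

jivaneif, vuwoo

Looking at the last vowel of each stem: -if when the last vowel of the stem is a front vowel (*laftani*, *rusine*, *tuiji*); -o when the last vowel of the stem is a back vowel (*tuhomu*, *misifa*, *dutsihmo*).
Since the last vowel of *jivane* is /e/ (a front vowel), it takes -if, giving *jivaneif*.
*vuwo*: last vowel = /o/, a back vowel → -o → *vuwoo*.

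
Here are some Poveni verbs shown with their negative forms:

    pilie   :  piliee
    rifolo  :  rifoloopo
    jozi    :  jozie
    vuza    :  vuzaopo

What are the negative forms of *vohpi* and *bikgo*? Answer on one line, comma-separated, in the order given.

vohpie, bikgoopo

The suffix is conditioned by the last vowel: -e when the last vowel of the stem is a front vowel (*pilie*, *jozi*); -opo when the last vowel of the stem is a back vowel (*rifolo*, *vuza*).
*vohpi* — last vowel /i/ (a front vowel) → -e → *vohpie*.
*bikgo* — last vowel /o/ (a back vowel) → -opo → *bikgoopo*.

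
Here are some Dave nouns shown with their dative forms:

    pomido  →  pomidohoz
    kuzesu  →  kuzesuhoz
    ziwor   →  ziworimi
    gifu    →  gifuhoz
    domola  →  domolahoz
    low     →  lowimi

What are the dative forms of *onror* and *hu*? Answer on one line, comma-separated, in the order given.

onrorimi, huhoz

The pattern is consonant vs. vowel: -imi when the stem ends in a consonant (*ziwor*, *low*); -hoz when the stem ends in a vowel (*pomido*, *kuzesu*, *gifu*, *domola*).
*onror*: final sound = /r/, a consonant → -imi → *onrorimi*.
The final sound of *hu* is /u/, which is a vowel, so the suffix is -hoz, giving *huhoz*.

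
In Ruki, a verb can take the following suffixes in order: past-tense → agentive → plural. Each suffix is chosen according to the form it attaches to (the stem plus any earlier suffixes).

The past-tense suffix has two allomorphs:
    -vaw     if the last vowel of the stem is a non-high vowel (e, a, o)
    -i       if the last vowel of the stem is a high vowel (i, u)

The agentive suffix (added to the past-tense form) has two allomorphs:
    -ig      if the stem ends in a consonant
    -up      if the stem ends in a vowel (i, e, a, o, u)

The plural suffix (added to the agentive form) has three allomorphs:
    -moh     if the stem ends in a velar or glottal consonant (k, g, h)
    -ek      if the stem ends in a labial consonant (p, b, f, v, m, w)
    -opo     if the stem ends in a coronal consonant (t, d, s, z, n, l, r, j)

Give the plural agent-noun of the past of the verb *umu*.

*umu* — last vowel /u/ (a high vowel) → -i → *umui*.
The past-tense form *umui*: final sound = /i/, a vowel → -up → *umuiup*.
Since the final consonant of the agentive form *umuiup* is /p/ (labial), it takes -ek, giving *umuiupek*.

umuiupek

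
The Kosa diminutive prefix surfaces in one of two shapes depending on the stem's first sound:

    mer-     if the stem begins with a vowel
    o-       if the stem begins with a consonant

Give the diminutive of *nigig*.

onigig

*nigig*: first sound = /n/, a consonant → o- → *onigig*.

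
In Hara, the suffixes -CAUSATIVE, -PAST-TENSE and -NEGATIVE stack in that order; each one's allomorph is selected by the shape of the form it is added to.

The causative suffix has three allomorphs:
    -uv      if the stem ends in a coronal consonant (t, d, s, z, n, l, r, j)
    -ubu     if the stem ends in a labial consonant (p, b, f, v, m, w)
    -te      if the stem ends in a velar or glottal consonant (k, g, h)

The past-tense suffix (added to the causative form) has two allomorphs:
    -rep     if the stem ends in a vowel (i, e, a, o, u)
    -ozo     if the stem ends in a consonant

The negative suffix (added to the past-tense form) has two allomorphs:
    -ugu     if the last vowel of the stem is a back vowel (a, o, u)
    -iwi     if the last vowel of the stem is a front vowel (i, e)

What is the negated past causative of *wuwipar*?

*wuwipar* — final consonant /r/ (coronal) → -uv → *wuwiparuv*.
The causative form *wuwiparuv*: final sound = /v/, a consonant → -ozo → *wuwiparuvozo*.
The past-tense form *wuwiparuvozo* — last vowel /o/ (a back vowel) → -ugu → *wuwiparuvozougu*.

wuwiparuvozougu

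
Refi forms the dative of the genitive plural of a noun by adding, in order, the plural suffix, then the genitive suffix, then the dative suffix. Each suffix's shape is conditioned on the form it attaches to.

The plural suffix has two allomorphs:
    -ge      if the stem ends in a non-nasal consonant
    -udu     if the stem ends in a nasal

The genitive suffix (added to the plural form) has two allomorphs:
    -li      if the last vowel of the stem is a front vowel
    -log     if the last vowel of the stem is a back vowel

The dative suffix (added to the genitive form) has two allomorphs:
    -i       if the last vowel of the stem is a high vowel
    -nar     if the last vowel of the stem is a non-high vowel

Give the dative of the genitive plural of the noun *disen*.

disenudulognar

*disen* — final consonant /n/ (a nasal) → -udu → *disenudu*.
Since the last vowel of the plural form *disenudu* is /u/ (a back vowel), it takes -log, giving *disenudulog*.
The genitive form *disenudulog* — last vowel /o/ (a non-high vowel) → -nar → *disenudulognar*.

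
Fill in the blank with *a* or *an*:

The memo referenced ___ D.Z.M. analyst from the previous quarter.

The indefinite article is chosen by the initial *sound* of the following word, not its spelling.
The initialism *D.Z.M.* is read letter by letter; the first letter, D, is pronounced /diː/, which begins with a consonant sound.
So the article is *a*: The memo referenced a D.Z.M. analyst from the previous quarter.

a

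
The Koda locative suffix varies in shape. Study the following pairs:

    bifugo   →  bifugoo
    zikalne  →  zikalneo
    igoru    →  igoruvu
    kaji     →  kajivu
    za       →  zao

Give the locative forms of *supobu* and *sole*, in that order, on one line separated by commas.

supobuvu, soleo

The suffix is conditioned by the last vowel: -vu when the last vowel of the stem is a high vowel (*igoru*, *kaji*); -o when the last vowel of the stem is a non-high vowel (*bifugo*, *zikalne*, *za*).
Since the last vowel of *supobu* is /u/ (a high vowel), it takes -vu, giving *supobuvu*.
*sole*: last vowel = /e/, a non-high vowel → -o → *soleo*.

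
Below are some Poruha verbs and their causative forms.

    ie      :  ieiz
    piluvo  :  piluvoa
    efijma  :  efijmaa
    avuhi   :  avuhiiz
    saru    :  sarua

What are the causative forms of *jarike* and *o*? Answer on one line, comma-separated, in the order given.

Looking at the last vowel of each stem: -iz when the last vowel of the stem is a front vowel (*ie*, *avuhi*); -a when the last vowel of the stem is a back vowel (*piluvo*, *efijma*, *saru*).
*jarike*: last vowel = /e/, a front vowel → -iz → *jarikeiz*.
The last vowel of *o* is /o/, which is a back vowel, so the suffix is -a, giving *oa*.

jarikeiz, oa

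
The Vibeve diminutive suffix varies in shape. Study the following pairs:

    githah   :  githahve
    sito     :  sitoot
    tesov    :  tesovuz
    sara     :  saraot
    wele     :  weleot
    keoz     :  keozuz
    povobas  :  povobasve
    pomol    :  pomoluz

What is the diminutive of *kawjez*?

The alternation tracks the final sound of the stem — -ve when the stem ends in a voiceless consonant (*githah*, *povobas*); -uz when the stem ends in a voiced consonant (*tesov*, *keoz*, *pomol*); -ot when the stem ends in a vowel (*sito*, *sara*, *wele*).
Since the final sound of *kawjez* is /z/ (a voiced consonant), it takes -uz, giving *kawjezuz*.

kawjezuz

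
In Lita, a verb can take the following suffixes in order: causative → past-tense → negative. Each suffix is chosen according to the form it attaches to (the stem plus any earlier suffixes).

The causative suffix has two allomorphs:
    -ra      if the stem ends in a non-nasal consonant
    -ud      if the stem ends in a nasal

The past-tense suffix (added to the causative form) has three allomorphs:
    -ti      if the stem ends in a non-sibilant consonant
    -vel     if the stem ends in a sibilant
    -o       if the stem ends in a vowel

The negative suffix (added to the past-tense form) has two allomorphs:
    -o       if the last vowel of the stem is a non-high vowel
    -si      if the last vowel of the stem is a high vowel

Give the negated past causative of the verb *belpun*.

belpunudtisi

*belpun* — final consonant /n/ (a nasal) → -ud → *belpunud*.
The causative form *belpunud*: final sound = /d/, a non-sibilant consonant → -ti → *belpunudti*.
The past-tense form *belpunudti*: last vowel = /i/, a high vowel → -si → *belpunudtisi*.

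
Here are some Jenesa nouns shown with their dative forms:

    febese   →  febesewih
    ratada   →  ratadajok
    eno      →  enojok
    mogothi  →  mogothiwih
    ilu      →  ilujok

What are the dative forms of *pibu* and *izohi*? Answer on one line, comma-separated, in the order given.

Looking at the last vowel of each stem: -wih when the last vowel of the stem is a front vowel (*febese*, *mogothi*); -jok when the last vowel of the stem is a back vowel (*ratada*, *eno*, *ilu*).
The last vowel of *pibu* is /u/, which is a back vowel, so the suffix is -jok, giving *pibujok*.
The last vowel of *izohi* is /i/, which is a front vowel, so the suffix is -wih, giving *izohiwih*.

pibujok, izohiwih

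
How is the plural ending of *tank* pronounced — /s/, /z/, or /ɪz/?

/s/

The stem *tank* ends in a voiceless non-sibilant consonant.
The plural suffix surfaces as /ɪz/ after sibilants, /s/ after other voiceless consonants, and /z/ after other voiced sounds.
So the plural -s on *tank* is pronounced /s/.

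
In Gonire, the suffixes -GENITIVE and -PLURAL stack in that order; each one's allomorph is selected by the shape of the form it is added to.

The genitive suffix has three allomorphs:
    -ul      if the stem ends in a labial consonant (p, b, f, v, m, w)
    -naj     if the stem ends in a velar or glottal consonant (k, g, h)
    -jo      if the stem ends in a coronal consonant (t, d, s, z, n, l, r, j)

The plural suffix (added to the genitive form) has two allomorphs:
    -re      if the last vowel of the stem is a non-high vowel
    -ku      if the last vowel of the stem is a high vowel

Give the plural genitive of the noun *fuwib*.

*fuwib* — final consonant /b/ (labial) → -ul → *fuwibul*.
The genitive form *fuwibul* — last vowel /u/ (a high vowel) → -ku → *fuwibulku*.

fuwibulku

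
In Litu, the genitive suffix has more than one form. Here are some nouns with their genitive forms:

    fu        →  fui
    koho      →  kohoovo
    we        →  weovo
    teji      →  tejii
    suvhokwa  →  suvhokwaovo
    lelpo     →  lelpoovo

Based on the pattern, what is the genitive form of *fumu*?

The alternation tracks the last vowel of the stem — -i when the last vowel of the stem is a high vowel (*fu*, *teji*); -ovo when the last vowel of the stem is a non-high vowel (*koho*, *we*, *suvhokwa*, *lelpo*).
The last vowel of *fumu* is /u/, which is a high vowel, so the suffix is -i, giving *fumui*.

fumui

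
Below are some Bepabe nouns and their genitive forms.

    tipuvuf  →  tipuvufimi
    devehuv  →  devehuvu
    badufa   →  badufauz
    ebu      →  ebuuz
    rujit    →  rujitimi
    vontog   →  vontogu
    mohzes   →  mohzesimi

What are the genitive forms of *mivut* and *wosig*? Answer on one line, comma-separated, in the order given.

mivutimi, wosigu

The suffix is conditioned by the final sound: -imi when the stem ends in a voiceless consonant (*tipuvuf*, *rujit*, *mohzes*); -u when the stem ends in a voiced consonant (*devehuv*, *vontog*); -uz when the stem ends in a vowel (*badufa*, *ebu*).
*mivut*: final sound = /t/, a voiceless consonant → -imi → *mivutimi*.
*wosig*: final sound = /g/, a voiced consonant → -u → *wosigu*.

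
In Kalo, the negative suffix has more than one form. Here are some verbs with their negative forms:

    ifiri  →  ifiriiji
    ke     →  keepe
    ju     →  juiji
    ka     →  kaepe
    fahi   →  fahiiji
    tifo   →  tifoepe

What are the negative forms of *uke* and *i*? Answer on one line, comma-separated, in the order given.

ukeepe, iiji

The suffix is conditioned by the last vowel: -iji when the last vowel of the stem is a high vowel (*ifiri*, *ju*, *fahi*); -epe when the last vowel of the stem is a non-high vowel (*ke*, *ka*, *tifo*).
Since the last vowel of *uke* is /e/ (a non-high vowel), it takes -epe, giving *ukeepe*.
*i* — last vowel /i/ (a high vowel) → -iji → *iiji*.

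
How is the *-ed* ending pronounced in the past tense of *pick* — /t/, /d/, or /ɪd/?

/t/

The stem *pick* ends in a voiceless consonant other than /t/.
The -ed suffix is realized as /ɪd/ after /t, d/; as /t/ after other voiceless consonants; and as /d/ after other voiced sounds.
So -ed on *pick* is pronounced /t/.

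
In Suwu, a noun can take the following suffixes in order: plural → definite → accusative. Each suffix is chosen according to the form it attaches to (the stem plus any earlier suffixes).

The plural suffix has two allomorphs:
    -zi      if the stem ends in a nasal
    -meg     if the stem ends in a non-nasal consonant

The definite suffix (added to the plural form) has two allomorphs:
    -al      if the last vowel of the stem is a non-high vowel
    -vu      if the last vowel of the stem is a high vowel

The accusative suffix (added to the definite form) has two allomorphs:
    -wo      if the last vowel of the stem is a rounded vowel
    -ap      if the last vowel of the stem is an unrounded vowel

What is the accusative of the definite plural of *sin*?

sinzivuwo

Since the final consonant of *sin* is /n/ (a nasal), it takes -zi, giving *sinzi*.
The last vowel of the plural form *sinzi* is /i/, which is a high vowel, so the definite suffix is -vu, giving *sinzivu*.
The definite form *sinzivu* — last vowel /u/ (a rounded vowel) → -wo → *sinzivuwo*.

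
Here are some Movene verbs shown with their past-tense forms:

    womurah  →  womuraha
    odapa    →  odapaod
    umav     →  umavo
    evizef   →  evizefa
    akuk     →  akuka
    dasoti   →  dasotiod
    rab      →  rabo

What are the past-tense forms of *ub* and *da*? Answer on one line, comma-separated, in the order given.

ubo, daod

The pattern is voicing of the final sound: -a when the stem ends in a voiceless consonant (*womurah*, *evizef*, *akuk*); -o when the stem ends in a voiced consonant (*umav*, *rab*); -od when the stem ends in a vowel (*odapa*, *dasoti*).
*ub*: final sound = /b/, a voiced consonant → -o → *ubo*.
*da*: final sound = /a/, a vowel → -od → *daod*.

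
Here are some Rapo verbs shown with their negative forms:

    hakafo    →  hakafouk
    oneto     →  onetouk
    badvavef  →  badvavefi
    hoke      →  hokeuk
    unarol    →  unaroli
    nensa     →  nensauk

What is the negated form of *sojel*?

Looking at the final sound of each stem: -i when the stem ends in a consonant (*badvavef*, *unarol*); -uk when the stem ends in a vowel (*hakafo*, *oneto*, *hoke*, *nensa*).
The final sound of *sojel* is /l/, which is a consonant, so the suffix is -i, giving *sojeli*.

sojeli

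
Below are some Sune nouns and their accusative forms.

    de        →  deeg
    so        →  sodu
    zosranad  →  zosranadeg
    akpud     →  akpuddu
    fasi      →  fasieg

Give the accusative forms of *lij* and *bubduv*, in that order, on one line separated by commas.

The suffix is conditioned by the last vowel: -du when the last vowel of the stem is a rounded vowel (*so*, *akpud*); -eg when the last vowel of the stem is an unrounded vowel (*de*, *zosranad*, *fasi*).
Since the last vowel of *lij* is /i/ (an unrounded vowel), it takes -eg, giving *lijeg*.
*bubduv* — last vowel /u/ (a rounded vowel) → -du → *bubduvdu*.

lijeg, bubduvdu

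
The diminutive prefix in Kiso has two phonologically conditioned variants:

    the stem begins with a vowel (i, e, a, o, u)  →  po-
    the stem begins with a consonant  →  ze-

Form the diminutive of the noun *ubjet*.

The first sound of *ubjet* is /u/, which is a vowel, so the prefix is po-, giving *poubjet*.

poubjet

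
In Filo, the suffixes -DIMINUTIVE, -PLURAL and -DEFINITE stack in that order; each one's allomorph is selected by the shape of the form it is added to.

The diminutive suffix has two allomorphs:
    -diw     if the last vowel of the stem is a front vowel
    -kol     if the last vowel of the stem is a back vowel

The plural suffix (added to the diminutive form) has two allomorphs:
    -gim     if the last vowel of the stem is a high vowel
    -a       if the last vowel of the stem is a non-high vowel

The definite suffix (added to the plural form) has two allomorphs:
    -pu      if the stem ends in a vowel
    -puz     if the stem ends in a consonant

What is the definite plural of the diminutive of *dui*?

The last vowel of *dui* is /i/, which is a front vowel, so the diminutive suffix is -diw, giving *duidiw*.
Since the last vowel of the diminutive form *duidiw* is /i/ (a high vowel), it takes -gim, giving *duidiwgim*.
The final sound of the plural form *duidiwgim* is /m/, which is a consonant, so the definite suffix is -puz, giving *duidiwgimpuz*.

duidiwgimpuz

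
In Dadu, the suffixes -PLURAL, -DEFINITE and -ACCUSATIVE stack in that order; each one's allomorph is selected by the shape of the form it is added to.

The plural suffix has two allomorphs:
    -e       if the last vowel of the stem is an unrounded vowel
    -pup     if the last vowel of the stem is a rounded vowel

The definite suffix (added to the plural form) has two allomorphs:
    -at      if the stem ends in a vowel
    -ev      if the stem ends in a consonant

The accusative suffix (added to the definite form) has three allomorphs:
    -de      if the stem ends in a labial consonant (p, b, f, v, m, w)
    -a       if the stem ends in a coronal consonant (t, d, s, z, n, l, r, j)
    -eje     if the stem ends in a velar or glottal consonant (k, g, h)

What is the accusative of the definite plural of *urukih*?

urukiheata

*urukih*: last vowel = /i/, an unrounded vowel → -e → *urukihe*.
Since the final sound of the plural form *urukihe* is /e/ (a vowel), it takes -at, giving *urukiheat*.
The definite form *urukiheat* — final consonant /t/ (coronal) → -a → *urukiheata*.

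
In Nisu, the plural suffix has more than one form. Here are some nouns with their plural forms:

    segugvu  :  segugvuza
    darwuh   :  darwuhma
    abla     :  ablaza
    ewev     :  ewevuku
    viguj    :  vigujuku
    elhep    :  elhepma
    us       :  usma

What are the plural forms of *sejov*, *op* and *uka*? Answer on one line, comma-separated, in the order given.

sejovuku, opma, ukaza

The suffix is conditioned by the final sound: -ma when the stem ends in a voiceless consonant (*darwuh*, *elhep*, *us*); -uku when the stem ends in a voiced consonant (*ewev*, *viguj*); -za when the stem ends in a vowel (*segugvu*, *abla*).
The final sound of *sejov* is /v/, which is a voiced consonant, so the suffix is -uku, giving *sejovuku*.
Since the final sound of *op* is /p/ (a voiceless consonant), it takes -ma, giving *opma*.
Since the final sound of *uka* is /a/ (a vowel), it takes -za, giving *ukaza*.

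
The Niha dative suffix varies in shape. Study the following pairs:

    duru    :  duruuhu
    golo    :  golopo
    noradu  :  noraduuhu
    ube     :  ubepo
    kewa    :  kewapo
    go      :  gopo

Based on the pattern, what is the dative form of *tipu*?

tipuuhu

The pattern is height harmony: -uhu when the last vowel of the stem is a high vowel (*duru*, *noradu*); -po when the last vowel of the stem is a non-high vowel (*golo*, *ube*, *kewa*, *go*).
*tipu* — last vowel /u/ (a high vowel) → -uhu → *tipuuhu*.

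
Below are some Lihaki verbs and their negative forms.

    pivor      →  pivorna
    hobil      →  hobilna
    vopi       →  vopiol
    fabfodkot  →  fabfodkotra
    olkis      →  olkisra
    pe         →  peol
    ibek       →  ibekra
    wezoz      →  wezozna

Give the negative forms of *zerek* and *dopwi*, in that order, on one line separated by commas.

zerekra, dopwiol

The alternation tracks the final sound of the stem — -ra when the stem ends in a voiceless consonant (*fabfodkot*, *olkis*, *ibek*); -na when the stem ends in a voiced consonant (*pivor*, *hobil*, *wezoz*); -ol when the stem ends in a vowel (*vopi*, *pe*).
*zerek*: final sound = /k/, a voiceless consonant → -ra → *zerekra*.
*dopwi* — final sound /i/ (a vowel) → -ol → *dopwiol*.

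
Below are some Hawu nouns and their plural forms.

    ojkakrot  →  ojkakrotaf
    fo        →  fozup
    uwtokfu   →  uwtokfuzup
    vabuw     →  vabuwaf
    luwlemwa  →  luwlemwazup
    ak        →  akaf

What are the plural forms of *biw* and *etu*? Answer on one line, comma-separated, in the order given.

biwaf, etuzup

The suffix is conditioned by the final sound: -af when the stem ends in a consonant (*ojkakrot*, *vabuw*, *ak*); -zup when the stem ends in a vowel (*fo*, *uwtokfu*, *luwlemwa*).
The final sound of *biw* is /w/, which is a consonant, so the suffix is -af, giving *biwaf*.
*etu* — final sound /u/ (a vowel) → -zup → *etuzup*.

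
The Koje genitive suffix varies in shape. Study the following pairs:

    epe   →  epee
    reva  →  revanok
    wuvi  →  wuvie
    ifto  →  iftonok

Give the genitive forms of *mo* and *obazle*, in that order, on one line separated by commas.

monok, obazlee

The suffix is conditioned by the last vowel: -e when the last vowel of the stem is a front vowel (*epe*, *wuvi*); -nok when the last vowel of the stem is a back vowel (*reva*, *ifto*).
Since the last vowel of *mo* is /o/ (a back vowel), it takes -nok, giving *monok*.
*obazle*: last vowel = /e/, a front vowel → -e → *obazlee*.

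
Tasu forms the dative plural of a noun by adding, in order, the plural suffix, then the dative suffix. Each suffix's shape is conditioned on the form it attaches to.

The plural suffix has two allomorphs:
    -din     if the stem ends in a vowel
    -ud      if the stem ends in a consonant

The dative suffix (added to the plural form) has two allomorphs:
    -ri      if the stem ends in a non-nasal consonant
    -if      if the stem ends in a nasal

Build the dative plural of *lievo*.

lievodinif

*lievo* — final sound /o/ (a vowel) → -din → *lievodin*.
The final consonant of the plural form *lievodin* is /n/, which is a nasal, so the dative suffix is -if, giving *lievodinif*.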